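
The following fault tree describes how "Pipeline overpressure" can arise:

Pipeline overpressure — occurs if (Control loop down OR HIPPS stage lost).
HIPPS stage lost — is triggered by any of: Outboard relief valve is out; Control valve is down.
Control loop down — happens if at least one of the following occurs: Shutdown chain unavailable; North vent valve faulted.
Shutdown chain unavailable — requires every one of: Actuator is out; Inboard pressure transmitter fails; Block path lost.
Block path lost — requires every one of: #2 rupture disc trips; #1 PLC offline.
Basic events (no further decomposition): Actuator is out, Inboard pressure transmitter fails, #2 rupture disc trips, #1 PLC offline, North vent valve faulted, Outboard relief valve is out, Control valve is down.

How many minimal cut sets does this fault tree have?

4

Block path lost [AND]: one cut set from each child combined → 1 × 1 = 1 cut set(s).
Shutdown chain unavailable [AND]: one cut set from each child combined → 1 × 1 × 1 = 1 cut set(s).
Control loop down [OR]: union of children's cut sets → 2 cut set(s).
HIPPS stage lost [OR]: union of children's cut sets → 2 cut set(s).
Pipeline overpressure [OR]: union of children's cut sets → 4 cut set(s).
Minimal cut sets: {#1 PLC offline, #2 rupture disc trips, Actuator is out, Inboard pressure transmitter fails}; {North vent valve faulted}; {Outboard relief valve is out}; {Control valve is down}.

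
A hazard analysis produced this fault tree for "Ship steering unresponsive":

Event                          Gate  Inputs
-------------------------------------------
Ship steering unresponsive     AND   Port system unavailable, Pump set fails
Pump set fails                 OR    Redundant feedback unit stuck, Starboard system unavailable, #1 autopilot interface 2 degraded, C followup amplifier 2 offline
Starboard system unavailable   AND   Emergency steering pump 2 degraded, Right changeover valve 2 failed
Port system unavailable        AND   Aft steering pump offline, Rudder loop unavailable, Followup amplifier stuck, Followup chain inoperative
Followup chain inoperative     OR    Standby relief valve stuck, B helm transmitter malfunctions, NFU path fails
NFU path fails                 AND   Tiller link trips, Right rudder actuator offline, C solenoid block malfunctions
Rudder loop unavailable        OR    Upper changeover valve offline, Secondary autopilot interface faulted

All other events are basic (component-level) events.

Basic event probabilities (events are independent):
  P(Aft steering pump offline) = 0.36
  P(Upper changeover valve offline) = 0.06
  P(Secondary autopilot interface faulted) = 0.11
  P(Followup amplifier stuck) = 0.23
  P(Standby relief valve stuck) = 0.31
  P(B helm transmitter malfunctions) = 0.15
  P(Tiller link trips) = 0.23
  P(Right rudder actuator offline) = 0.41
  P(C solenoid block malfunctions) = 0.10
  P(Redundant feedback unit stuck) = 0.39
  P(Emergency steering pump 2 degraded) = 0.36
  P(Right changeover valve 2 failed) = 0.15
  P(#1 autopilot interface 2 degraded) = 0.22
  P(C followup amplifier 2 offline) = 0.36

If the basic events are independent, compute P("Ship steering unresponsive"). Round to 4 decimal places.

0.0040

P(Rudder loop unavailable) [OR] = 1 − (1−0.06) × (1−0.11) = 0.163400
P(NFU path fails) [AND] = 0.23 × 0.41 × 0.10 = 0.009430
P(Followup chain inoperative) [OR] = 1 − (1−0.31) × (1−0.15) × (1−0.009430) = 0.419031
P(Port system unavailable) [AND] = 0.36 × 0.163400 × 0.23 × 0.419031 = 0.005669
P(Starboard system unavailable) [AND] = 0.36 × 0.15 = 0.054000
P(Pump set fails) [OR] = 1 − (1−0.39) × (1−0.054000) × (1−0.22) × (1−0.36) = 0.711932
P(Ship steering unresponsive) [AND] = 0.005669 × 0.711932 = 0.004036
Rounded to 4 decimal places: P(Ship steering unresponsive) ≈ 0.0040.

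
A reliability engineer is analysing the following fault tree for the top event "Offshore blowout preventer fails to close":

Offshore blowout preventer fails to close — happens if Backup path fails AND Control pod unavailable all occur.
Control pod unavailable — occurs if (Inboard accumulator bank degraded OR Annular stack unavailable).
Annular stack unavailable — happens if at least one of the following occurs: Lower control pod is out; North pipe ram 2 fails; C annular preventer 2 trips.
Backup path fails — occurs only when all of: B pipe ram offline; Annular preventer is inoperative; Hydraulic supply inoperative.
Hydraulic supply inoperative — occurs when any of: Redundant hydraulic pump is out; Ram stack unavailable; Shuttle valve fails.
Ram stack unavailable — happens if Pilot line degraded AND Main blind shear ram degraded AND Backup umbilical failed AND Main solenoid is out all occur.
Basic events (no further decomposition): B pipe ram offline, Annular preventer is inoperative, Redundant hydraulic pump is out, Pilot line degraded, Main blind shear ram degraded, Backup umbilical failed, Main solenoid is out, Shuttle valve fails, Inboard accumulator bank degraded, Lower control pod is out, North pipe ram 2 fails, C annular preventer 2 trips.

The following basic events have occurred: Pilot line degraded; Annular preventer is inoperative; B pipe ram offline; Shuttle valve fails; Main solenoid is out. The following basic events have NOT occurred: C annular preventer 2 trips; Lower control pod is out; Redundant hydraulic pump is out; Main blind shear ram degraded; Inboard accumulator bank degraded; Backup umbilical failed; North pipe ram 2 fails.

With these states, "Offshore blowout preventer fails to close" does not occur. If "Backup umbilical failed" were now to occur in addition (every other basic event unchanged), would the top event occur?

Counterfactual: set "Backup umbilical failed" to occurred.
Ram stack unavailable [AND]: Pilot line degraded=occurs, Main blind shear ram degraded=not, Backup umbilical failed=occurs, Main solenoid is out=occurs → not all inputs occur → does not occur.
Hydraulic supply inoperative [OR]: Redundant hydraulic pump is out=not, Ram stack unavailable=not, Shuttle valve fails=occurs → at least one input occurs → occurs.
Backup path fails [AND]: B pipe ram offline=occurs, Annular preventer is inoperative=occurs, Hydraulic supply inoperative=occurs → all inputs occur → occurs.
Annular stack unavailable [OR]: Lower control pod is out=not, North pipe ram 2 fails=not, C annular preventer 2 trips=not → no input occurs → does not occur.
Control pod unavailable [OR]: Inboard accumulator bank degraded=not, Annular stack unavailable=not → no input occurs → does not occur.
Offshore blowout preventer fails to close [AND]: Backup path fails=occurs, Control pod unavailable=not → not all inputs occur → does not occur.

No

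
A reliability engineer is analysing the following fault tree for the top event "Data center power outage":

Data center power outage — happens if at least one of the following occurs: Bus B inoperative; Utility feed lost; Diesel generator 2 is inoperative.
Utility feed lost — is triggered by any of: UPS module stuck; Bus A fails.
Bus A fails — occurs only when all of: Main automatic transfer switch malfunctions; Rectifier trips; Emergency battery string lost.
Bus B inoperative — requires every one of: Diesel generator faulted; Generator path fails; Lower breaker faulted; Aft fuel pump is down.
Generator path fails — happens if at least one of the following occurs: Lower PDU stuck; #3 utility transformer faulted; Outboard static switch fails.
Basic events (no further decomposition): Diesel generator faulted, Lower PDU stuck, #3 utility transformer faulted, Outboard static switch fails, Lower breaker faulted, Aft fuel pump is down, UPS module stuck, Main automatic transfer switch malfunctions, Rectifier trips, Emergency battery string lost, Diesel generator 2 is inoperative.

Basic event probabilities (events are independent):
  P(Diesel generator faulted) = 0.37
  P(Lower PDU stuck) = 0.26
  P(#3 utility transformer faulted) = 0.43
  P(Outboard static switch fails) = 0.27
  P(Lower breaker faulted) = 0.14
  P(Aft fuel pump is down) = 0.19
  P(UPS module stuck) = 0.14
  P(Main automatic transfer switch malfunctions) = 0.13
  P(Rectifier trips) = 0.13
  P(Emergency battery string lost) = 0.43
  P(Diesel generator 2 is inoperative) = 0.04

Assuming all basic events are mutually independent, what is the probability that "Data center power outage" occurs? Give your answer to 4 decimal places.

P(Generator path fails) [OR] = 1 − (1−0.26) × (1−0.43) × (1−0.27) = 0.692086
P(Bus B inoperative) [AND] = 0.37 × 0.692086 × 0.14 × 0.19 = 0.006812
P(Bus A fails) [AND] = 0.13 × 0.13 × 0.43 = 0.007267
P(Utility feed lost) [OR] = 1 − (1−0.14) × (1−0.007267) = 0.146250
P(Data center power outage) [OR] = 1 − (1−0.006812) × (1−0.146250) × (1−0.04) = 0.185983
Rounded to 4 decimal places: P(Data center power outage) ≈ 0.1860.

0.1860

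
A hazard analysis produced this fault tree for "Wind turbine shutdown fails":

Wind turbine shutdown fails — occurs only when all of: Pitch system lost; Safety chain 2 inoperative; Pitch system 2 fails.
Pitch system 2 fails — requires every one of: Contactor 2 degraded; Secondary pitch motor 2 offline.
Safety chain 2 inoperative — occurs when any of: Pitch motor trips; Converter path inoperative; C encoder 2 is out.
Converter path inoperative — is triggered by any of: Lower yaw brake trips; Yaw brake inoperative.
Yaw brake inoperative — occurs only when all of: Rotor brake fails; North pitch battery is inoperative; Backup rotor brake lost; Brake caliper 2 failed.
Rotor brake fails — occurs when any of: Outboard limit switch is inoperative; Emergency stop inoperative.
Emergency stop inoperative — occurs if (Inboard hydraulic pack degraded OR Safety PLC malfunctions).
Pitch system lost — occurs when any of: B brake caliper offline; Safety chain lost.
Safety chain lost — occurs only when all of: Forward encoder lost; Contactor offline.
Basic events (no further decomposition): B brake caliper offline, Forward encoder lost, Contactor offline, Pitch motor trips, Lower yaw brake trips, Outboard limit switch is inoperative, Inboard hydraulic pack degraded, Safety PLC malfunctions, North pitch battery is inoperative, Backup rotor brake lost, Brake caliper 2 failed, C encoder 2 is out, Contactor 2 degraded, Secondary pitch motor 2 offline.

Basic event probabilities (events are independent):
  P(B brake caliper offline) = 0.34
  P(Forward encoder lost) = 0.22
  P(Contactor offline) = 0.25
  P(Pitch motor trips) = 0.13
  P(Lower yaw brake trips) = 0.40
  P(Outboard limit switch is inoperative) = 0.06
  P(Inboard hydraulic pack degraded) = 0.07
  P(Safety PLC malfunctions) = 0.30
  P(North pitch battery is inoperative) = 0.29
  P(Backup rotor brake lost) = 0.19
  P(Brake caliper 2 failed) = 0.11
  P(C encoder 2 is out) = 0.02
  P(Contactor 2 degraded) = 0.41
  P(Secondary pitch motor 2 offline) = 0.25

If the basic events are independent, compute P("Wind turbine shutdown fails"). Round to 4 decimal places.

P(Safety chain lost) [AND] = 0.22 × 0.25 = 0.055000
P(Pitch system lost) [OR] = 1 − (1−0.34) × (1−0.055000) = 0.376300
P(Emergency stop inoperative) [OR] = 1 − (1−0.07) × (1−0.30) = 0.349000
P(Rotor brake fails) [OR] = 1 − (1−0.06) × (1−0.349000) = 0.388060
P(Yaw brake inoperative) [AND] = 0.388060 × 0.29 × 0.19 × 0.11 = 0.002352
P(Converter path inoperative) [OR] = 1 − (1−0.40) × (1−0.002352) = 0.401411
P(Safety chain 2 inoperative) [OR] = 1 − (1−0.13) × (1−0.401411) × (1−0.02) = 0.489643
P(Pitch system 2 fails) [AND] = 0.41 × 0.25 = 0.102500
P(Wind turbine shutdown fails) [AND] = 0.376300 × 0.489643 × 0.102500 = 0.018886
Rounded to 4 decimal places: P(Wind turbine shutdown fails) ≈ 0.0189.

0.0189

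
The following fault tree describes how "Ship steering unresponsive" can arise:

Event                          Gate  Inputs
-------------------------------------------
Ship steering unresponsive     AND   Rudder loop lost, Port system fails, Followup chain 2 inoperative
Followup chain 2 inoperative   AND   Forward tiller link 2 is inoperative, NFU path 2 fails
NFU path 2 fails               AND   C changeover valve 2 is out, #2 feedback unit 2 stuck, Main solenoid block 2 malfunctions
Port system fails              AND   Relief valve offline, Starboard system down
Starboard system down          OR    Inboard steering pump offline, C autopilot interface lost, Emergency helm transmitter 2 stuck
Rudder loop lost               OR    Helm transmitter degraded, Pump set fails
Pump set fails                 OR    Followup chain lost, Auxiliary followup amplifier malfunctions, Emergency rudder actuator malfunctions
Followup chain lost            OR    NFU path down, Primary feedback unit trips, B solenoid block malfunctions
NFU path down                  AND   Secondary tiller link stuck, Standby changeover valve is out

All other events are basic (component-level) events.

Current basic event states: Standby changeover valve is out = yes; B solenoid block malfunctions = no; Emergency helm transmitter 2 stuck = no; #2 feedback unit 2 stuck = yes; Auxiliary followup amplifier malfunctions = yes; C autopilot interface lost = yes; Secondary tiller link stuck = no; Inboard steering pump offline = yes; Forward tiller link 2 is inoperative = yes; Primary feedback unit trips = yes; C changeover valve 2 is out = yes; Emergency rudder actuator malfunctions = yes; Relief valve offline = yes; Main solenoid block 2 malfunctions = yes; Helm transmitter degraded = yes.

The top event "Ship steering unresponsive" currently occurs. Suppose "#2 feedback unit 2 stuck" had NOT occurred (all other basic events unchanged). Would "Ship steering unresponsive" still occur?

No

Counterfactual: set "#2 feedback unit 2 stuck" to not occurred.
NFU path down [AND]: Secondary tiller link stuck=not, Standby changeover valve is out=occurs → not all inputs occur → does not occur.
Followup chain lost [OR]: NFU path down=not, Primary feedback unit trips=occurs, B solenoid block malfunctions=not → at least one input occurs → occurs.
Pump set fails [OR]: Followup chain lost=occurs, Auxiliary followup amplifier malfunctions=occurs, Emergency rudder actuator malfunctions=occurs → at least one input occurs → occurs.
Rudder loop lost [OR]: Helm transmitter degraded=occurs, Pump set fails=occurs → at least one input occurs → occurs.
Starboard system down [OR]: Inboard steering pump offline=occurs, C autopilot interface lost=occurs, Emergency helm transmitter 2 stuck=not → at least one input occurs → occurs.
Port system fails [AND]: Relief valve offline=occurs, Starboard system down=occurs → all inputs occur → occurs.
NFU path 2 fails [AND]: C changeover valve 2 is out=occurs, #2 feedback unit 2 stuck=not, Main solenoid block 2 malfunctions=occurs → not all inputs occur → does not occur.
Followup chain 2 inoperative [AND]: Forward tiller link 2 is inoperative=occurs, NFU path 2 fails=not → not all inputs occur → does not occur.
Ship steering unresponsive [AND]: Rudder loop lost=occurs, Port system fails=occurs, Followup chain 2 inoperative=not → not all inputs occur → does not occur.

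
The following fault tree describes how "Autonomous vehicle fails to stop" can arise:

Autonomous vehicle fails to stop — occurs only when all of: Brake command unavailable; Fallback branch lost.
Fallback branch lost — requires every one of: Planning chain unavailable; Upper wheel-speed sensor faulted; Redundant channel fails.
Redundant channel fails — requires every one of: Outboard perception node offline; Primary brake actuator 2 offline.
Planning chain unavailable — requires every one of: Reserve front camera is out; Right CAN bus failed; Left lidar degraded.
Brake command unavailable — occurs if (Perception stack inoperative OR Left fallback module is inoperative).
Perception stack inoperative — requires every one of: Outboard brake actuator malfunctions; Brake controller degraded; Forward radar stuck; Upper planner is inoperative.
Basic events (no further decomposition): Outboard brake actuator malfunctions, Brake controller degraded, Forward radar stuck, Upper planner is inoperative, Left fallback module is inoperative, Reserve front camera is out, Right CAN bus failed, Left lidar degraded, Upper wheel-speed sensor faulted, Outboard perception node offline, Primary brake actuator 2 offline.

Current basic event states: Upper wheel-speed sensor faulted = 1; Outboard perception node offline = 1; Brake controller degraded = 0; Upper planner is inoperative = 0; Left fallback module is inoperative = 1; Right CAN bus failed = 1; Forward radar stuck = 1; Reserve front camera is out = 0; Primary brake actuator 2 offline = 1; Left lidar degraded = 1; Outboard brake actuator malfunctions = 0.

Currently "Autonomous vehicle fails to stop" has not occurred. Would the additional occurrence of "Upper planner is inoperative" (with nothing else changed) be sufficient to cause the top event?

No

Counterfactual: set "Upper planner is inoperative" to occurred.
Perception stack inoperative [AND]: Outboard brake actuator malfunctions=not, Brake controller degraded=not, Forward radar stuck=occurs, Upper planner is inoperative=occurs → not all inputs occur → does not occur.
Brake command unavailable [OR]: Perception stack inoperative=not, Left fallback module is inoperative=occurs → at least one input occurs → occurs.
Planning chain unavailable [AND]: Reserve front camera is out=not, Right CAN bus failed=occurs, Left lidar degraded=occurs → not all inputs occur → does not occur.
Redundant channel fails [AND]: Outboard perception node offline=occurs, Primary brake actuator 2 offline=occurs → all inputs occur → occurs.
Fallback branch lost [AND]: Planning chain unavailable=not, Upper wheel-speed sensor faulted=occurs, Redundant channel fails=occurs → not all inputs occur → does not occur.
Autonomous vehicle fails to stop [AND]: Brake command unavailable=occurs, Fallback branch lost=not → not all inputs occur → does not occur.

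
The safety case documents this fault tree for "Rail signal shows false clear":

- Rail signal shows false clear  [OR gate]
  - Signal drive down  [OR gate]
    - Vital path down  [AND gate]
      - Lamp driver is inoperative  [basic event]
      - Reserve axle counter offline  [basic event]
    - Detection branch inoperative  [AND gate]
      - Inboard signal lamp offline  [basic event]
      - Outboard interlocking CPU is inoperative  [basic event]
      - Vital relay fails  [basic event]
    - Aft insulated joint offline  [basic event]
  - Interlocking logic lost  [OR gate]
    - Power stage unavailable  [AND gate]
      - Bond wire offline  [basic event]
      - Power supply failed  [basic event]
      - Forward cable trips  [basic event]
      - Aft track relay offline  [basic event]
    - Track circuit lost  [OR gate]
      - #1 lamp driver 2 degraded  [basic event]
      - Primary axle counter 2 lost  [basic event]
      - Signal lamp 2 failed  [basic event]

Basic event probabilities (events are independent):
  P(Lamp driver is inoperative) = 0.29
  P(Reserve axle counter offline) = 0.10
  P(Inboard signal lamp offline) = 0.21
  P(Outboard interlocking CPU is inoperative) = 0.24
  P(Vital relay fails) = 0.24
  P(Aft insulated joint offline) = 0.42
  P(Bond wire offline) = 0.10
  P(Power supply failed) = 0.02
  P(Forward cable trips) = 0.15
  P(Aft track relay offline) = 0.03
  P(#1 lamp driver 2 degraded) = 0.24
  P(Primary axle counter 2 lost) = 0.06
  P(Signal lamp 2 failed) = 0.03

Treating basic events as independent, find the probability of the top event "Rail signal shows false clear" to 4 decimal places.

P(Vital path down) [AND] = 0.29 × 0.10 = 0.029000
P(Detection branch inoperative) [AND] = 0.21 × 0.24 × 0.24 = 0.012096
P(Signal drive down) [OR] = 1 − (1−0.029000) × (1−0.012096) × (1−0.42) = 0.443632
P(Power stage unavailable) [AND] = 0.10 × 0.02 × 0.15 × 0.03 = 0.000009
P(Track circuit lost) [OR] = 1 − (1−0.24) × (1−0.06) × (1−0.03) = 0.307032
P(Interlocking logic lost) [OR] = 1 − (1−0.000009) × (1−0.307032) = 0.307038
P(Rail signal shows false clear) [OR] = 1 − (1−0.443632) × (1−0.307038) = 0.614458
Rounded to 4 decimal places: P(Rail signal shows false clear) ≈ 0.6145.

0.6145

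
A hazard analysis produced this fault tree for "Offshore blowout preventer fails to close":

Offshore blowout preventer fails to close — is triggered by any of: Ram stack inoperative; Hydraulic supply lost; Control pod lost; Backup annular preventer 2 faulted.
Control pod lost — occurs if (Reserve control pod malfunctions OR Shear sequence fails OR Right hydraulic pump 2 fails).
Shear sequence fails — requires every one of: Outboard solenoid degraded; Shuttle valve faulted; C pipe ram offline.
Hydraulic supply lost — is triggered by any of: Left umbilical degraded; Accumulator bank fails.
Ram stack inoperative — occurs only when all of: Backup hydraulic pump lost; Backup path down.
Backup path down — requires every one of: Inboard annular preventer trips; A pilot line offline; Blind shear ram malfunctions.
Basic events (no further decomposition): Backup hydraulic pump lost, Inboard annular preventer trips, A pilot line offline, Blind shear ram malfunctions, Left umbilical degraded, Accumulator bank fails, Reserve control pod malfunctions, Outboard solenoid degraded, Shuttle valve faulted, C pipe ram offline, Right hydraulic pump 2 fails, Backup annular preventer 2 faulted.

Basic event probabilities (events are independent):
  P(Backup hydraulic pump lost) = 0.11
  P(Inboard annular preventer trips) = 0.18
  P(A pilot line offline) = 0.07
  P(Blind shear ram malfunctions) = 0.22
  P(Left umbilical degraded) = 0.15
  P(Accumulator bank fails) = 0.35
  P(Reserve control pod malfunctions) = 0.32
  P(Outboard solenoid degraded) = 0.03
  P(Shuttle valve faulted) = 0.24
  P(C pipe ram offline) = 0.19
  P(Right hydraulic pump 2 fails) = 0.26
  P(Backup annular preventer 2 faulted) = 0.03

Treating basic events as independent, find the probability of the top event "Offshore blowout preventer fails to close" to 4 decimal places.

P(Backup path down) [AND] = 0.18 × 0.07 × 0.22 = 0.002772
P(Ram stack inoperative) [AND] = 0.11 × 0.002772 = 0.000305
P(Hydraulic supply lost) [OR] = 1 − (1−0.15) × (1−0.35) = 0.447500
P(Shear sequence fails) [AND] = 0.03 × 0.24 × 0.19 = 0.001368
P(Control pod lost) [OR] = 1 − (1−0.32) × (1−0.001368) × (1−0.26) = 0.497488
P(Offshore blowout preventer fails to close) [OR] = 1 − (1−0.000305) × (1−0.447500) × (1−0.497488) × (1−0.03) = 0.730773
Rounded to 4 decimal places: P(Offshore blowout preventer fails to close) ≈ 0.7308.

0.7308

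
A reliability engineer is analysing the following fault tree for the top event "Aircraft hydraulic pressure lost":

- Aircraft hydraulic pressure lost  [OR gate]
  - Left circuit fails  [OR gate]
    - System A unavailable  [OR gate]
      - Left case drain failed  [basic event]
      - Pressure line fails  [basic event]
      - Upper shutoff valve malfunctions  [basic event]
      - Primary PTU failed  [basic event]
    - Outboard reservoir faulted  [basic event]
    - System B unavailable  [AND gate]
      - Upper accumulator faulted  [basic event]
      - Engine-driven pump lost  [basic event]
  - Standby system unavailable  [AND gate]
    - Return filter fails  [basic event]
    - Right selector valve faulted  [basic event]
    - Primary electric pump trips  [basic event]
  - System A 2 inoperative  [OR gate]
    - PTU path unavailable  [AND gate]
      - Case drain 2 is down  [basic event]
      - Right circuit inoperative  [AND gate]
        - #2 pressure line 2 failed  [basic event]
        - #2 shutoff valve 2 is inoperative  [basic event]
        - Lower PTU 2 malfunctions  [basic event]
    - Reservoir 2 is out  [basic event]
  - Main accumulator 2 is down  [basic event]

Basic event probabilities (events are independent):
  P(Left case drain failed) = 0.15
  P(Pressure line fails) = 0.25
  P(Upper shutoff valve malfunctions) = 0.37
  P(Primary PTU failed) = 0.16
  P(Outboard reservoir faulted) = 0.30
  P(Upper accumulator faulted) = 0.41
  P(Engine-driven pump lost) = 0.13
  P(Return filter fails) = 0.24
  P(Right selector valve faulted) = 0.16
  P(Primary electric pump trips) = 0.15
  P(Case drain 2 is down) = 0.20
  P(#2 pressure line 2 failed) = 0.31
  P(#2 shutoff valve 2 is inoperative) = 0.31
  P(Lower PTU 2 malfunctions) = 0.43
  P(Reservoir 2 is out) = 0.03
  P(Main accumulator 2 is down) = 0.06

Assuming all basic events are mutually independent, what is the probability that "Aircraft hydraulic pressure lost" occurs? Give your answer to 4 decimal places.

0.7990

P(System A unavailable) [OR] = 1 − (1−0.15) × (1−0.25) × (1−0.37) × (1−0.16) = 0.662635
P(System B unavailable) [AND] = 0.41 × 0.13 = 0.053300
P(Left circuit fails) [OR] = 1 − (1−0.662635) × (1−0.30) × (1−0.053300) = 0.776432
P(Standby system unavailable) [AND] = 0.24 × 0.16 × 0.15 = 0.005760
P(Right circuit inoperative) [AND] = 0.31 × 0.31 × 0.43 = 0.041323
P(PTU path unavailable) [AND] = 0.20 × 0.041323 = 0.008265
P(System A 2 inoperative) [OR] = 1 − (1−0.008265) × (1−0.03) = 0.038017
P(Aircraft hydraulic pressure lost) [OR] = 1 − (1−0.776432) × (1−0.005760) × (1−0.038017) × (1−0.06) = 0.799000
Rounded to 4 decimal places: P(Aircraft hydraulic pressure lost) ≈ 0.7990.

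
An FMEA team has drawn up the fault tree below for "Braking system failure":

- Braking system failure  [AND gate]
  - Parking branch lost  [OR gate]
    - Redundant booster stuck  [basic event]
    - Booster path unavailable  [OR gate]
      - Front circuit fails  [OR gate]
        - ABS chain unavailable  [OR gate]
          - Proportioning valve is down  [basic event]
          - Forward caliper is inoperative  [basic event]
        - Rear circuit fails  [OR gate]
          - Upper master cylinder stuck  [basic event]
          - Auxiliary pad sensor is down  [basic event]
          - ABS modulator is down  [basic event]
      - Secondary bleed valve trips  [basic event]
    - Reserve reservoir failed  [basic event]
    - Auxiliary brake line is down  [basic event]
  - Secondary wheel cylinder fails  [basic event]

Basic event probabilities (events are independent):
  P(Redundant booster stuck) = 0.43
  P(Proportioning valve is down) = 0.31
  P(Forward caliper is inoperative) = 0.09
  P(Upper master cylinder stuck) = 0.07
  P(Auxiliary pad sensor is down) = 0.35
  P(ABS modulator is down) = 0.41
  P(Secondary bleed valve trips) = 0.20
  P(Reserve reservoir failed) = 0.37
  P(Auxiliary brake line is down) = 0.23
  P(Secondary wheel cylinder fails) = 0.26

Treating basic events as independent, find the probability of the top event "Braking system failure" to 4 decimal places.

P(ABS chain unavailable) [OR] = 1 − (1−0.31) × (1−0.09) = 0.372100
P(Rear circuit fails) [OR] = 1 − (1−0.07) × (1−0.35) × (1−0.41) = 0.643345
P(Front circuit fails) [OR] = 1 − (1−0.372100) × (1−0.643345) = 0.776056
P(Booster path unavailable) [OR] = 1 − (1−0.776056) × (1−0.20) = 0.820845
P(Parking branch lost) [OR] = 1 − (1−0.43) × (1−0.820845) × (1−0.37) × (1−0.23) = 0.950462
P(Braking system failure) [AND] = 0.950462 × 0.26 = 0.247120
Rounded to 4 decimal places: P(Braking system failure) ≈ 0.2471.

0.2471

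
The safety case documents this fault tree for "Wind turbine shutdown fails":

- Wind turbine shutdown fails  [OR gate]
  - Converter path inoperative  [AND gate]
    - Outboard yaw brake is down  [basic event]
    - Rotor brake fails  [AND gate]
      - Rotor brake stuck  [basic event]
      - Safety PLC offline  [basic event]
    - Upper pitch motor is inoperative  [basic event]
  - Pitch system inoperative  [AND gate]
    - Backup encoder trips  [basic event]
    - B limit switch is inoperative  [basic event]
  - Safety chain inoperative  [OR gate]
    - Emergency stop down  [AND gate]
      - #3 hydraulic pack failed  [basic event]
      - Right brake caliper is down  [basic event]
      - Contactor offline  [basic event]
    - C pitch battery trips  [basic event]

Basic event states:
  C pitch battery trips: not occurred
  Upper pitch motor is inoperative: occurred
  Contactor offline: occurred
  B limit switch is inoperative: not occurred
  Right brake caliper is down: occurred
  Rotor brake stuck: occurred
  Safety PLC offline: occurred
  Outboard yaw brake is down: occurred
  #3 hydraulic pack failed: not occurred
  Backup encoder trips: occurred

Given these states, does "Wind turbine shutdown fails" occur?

Yes

Rotor brake fails [AND]: Rotor brake stuck=occurs, Safety PLC offline=occurs → all inputs occur → occurs.
Converter path inoperative [AND]: Outboard yaw brake is down=occurs, Rotor brake fails=occurs, Upper pitch motor is inoperative=occurs → all inputs occur → occurs.
Pitch system inoperative [AND]: Backup encoder trips=occurs, B limit switch is inoperative=not → not all inputs occur → does not occur.
Emergency stop down [AND]: #3 hydraulic pack failed=not, Right brake caliper is down=occurs, Contactor offline=occurs → not all inputs occur → does not occur.
Safety chain inoperative [OR]: Emergency stop down=not, C pitch battery trips=not → no input occurs → does not occur.
Wind turbine shutdown fails [OR]: Converter path inoperative=occurs, Pitch system inoperative=not, Safety chain inoperative=not → at least one input occurs → occurs.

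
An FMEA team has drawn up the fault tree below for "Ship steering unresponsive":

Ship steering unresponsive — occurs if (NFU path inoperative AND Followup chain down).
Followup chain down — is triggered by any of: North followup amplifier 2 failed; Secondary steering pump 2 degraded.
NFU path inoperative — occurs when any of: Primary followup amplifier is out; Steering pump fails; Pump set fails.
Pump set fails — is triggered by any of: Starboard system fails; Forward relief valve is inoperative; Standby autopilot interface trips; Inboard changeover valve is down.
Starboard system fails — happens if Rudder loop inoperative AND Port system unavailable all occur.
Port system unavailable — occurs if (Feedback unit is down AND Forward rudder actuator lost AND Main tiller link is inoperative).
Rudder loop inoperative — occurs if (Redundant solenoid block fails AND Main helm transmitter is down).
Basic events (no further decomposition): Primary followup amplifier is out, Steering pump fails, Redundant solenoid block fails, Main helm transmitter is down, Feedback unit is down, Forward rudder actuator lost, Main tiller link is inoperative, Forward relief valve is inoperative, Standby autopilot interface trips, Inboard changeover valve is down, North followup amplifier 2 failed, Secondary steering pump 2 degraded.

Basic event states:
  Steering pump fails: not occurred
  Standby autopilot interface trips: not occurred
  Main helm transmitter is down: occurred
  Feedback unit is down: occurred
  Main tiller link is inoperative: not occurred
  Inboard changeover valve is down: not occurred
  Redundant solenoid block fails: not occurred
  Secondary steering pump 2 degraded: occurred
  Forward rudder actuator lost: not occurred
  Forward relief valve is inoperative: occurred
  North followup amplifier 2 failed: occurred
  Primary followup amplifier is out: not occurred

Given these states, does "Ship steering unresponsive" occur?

Rudder loop inoperative [AND]: Redundant solenoid block fails=not, Main helm transmitter is down=occurs → not all inputs occur → does not occur.
Port system unavailable [AND]: Feedback unit is down=occurs, Forward rudder actuator lost=not, Main tiller link is inoperative=not → not all inputs occur → does not occur.
Starboard system fails [AND]: Rudder loop inoperative=not, Port system unavailable=not → not all inputs occur → does not occur.
Pump set fails [OR]: Starboard system fails=not, Forward relief valve is inoperative=occurs, Standby autopilot interface trips=not, Inboard changeover valve is down=not → at least one input occurs → occurs.
NFU path inoperative [OR]: Primary followup amplifier is out=not, Steering pump fails=not, Pump set fails=occurs → at least one input occurs → occurs.
Followup chain down [OR]: North followup amplifier 2 failed=occurs, Secondary steering pump 2 degraded=occurs → at least one input occurs → occurs.
Ship steering unresponsive [AND]: NFU path inoperative=occurs, Followup chain down=occurs → all inputs occur → occurs.

Yes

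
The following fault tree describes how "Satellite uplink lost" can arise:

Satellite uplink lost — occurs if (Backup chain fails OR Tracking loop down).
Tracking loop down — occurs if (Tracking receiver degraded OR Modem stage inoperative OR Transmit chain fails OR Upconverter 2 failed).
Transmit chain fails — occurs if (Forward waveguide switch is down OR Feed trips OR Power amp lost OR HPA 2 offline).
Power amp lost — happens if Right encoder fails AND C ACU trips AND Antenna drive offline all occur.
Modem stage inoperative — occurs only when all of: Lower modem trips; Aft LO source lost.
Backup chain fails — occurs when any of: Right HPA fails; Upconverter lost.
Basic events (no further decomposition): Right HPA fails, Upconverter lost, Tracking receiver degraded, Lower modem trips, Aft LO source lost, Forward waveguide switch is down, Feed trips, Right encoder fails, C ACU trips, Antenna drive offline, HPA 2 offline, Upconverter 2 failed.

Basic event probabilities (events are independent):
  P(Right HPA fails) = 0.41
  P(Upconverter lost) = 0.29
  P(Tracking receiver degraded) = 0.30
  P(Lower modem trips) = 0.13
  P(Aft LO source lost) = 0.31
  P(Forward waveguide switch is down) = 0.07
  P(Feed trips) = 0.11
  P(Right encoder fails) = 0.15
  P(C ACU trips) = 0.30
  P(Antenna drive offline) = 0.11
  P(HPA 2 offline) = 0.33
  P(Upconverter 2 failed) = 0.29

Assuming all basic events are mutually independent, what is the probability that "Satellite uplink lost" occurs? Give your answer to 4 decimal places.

P(Backup chain fails) [OR] = 1 − (1−0.41) × (1−0.29) = 0.581100
P(Modem stage inoperative) [AND] = 0.13 × 0.31 = 0.040300
P(Power amp lost) [AND] = 0.15 × 0.30 × 0.11 = 0.004950
P(Transmit chain fails) [OR] = 1 − (1−0.07) × (1−0.11) × (1−0.004950) × (1−0.33) = 0.448186
P(Tracking loop down) [OR] = 1 − (1−0.30) × (1−0.040300) × (1−0.448186) × (1−0.29) = 0.736801
P(Satellite uplink lost) [OR] = 1 − (1−0.581100) × (1−0.736801) = 0.889746
Rounded to 4 decimal places: P(Satellite uplink lost) ≈ 0.8897.

0.8897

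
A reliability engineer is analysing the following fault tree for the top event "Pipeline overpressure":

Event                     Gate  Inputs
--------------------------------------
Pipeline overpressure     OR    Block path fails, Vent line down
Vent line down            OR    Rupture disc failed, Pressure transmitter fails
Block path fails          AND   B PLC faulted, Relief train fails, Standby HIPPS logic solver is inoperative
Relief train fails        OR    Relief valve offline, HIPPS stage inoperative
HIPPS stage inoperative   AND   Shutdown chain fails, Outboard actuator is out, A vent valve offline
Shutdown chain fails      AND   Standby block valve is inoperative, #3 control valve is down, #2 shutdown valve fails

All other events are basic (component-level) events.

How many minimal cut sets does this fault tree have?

4

Shutdown chain fails [AND]: one cut set from each child combined → 1 × 1 × 1 = 1 cut set(s).
HIPPS stage inoperative [AND]: one cut set from each child combined → 1 × 1 × 1 = 1 cut set(s).
Relief train fails [OR]: union of children's cut sets → 2 cut set(s).
Block path fails [AND]: one cut set from each child combined → 1 × 2 × 1 = 2 cut set(s).
Vent line down [OR]: union of children's cut sets → 2 cut set(s).
Pipeline overpressure [OR]: union of children's cut sets → 4 cut set(s).
Minimal cut sets: {B PLC faulted, Relief valve offline, Standby HIPPS logic solver is inoperative}; {#2 shutdown valve fails, #3 control valve is down, A vent valve offline, B PLC faulted, Outboard actuator is out, Standby HIPPS logic solver is inoperative, Standby block valve is inoperative}; {Rupture disc failed}; {Pressure transmitter fails}.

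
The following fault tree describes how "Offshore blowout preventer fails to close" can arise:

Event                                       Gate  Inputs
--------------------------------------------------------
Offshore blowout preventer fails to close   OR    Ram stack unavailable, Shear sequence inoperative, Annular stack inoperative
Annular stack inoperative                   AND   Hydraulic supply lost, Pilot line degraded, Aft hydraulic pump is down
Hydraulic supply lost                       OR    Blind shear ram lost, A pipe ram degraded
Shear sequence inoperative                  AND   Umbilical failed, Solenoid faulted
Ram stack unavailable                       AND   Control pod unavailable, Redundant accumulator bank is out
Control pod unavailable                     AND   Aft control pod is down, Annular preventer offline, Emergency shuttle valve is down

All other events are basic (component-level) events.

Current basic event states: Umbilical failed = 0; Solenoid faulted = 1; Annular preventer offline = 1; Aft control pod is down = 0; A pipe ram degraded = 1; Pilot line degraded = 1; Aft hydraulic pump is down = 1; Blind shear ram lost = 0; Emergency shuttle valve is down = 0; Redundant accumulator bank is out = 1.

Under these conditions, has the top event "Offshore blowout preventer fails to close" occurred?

Control pod unavailable [AND]: Aft control pod is down=not, Annular preventer offline=occurs, Emergency shuttle valve is down=not → not all inputs occur → does not occur.
Ram stack unavailable [AND]: Control pod unavailable=not, Redundant accumulator bank is out=occurs → not all inputs occur → does not occur.
Shear sequence inoperative [AND]: Umbilical failed=not, Solenoid faulted=occurs → not all inputs occur → does not occur.
Hydraulic supply lost [OR]: Blind shear ram lost=not, A pipe ram degraded=occurs → at least one input occurs → occurs.
Annular stack inoperative [AND]: Hydraulic supply lost=occurs, Pilot line degraded=occurs, Aft hydraulic pump is down=occurs → all inputs occur → occurs.
Offshore blowout preventer fails to close [OR]: Ram stack unavailable=not, Shear sequence inoperative=not, Annular stack inoperative=occurs → at least one input occurs → occurs.

Yes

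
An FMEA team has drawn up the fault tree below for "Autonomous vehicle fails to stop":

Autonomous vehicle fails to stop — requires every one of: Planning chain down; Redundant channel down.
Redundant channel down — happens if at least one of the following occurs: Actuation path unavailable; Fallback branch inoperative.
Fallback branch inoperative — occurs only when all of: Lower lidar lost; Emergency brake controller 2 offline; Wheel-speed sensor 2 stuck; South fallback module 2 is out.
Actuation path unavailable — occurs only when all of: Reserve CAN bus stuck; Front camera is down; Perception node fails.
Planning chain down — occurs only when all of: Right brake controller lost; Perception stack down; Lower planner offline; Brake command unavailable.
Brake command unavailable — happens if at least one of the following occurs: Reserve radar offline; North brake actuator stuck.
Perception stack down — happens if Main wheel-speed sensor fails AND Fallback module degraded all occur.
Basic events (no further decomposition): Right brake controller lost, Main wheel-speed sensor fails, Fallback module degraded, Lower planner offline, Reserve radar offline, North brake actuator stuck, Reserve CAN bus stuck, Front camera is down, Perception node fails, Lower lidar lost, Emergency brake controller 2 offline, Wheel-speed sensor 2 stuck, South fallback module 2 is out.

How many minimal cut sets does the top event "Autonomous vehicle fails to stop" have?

4

Perception stack down [AND]: one cut set from each child combined → 1 × 1 = 1 cut set(s).
Brake command unavailable [OR]: union of children's cut sets → 2 cut set(s).
Planning chain down [AND]: one cut set from each child combined → 1 × 1 × 1 × 2 = 2 cut set(s).
Actuation path unavailable [AND]: one cut set from each child combined → 1 × 1 × 1 = 1 cut set(s).
Fallback branch inoperative [AND]: one cut set from each child combined → 1 × 1 × 1 × 1 = 1 cut set(s).
Redundant channel down [OR]: union of children's cut sets → 2 cut set(s).
Autonomous vehicle fails to stop [AND]: one cut set from each child combined → 2 × 2 = 4 cut set(s).
Minimal cut sets: {Fallback module degraded, Front camera is down, Lower planner offline, Main wheel-speed sensor fails, Perception node fails, Reserve CAN bus stuck, Reserve radar offline, Right brake controller lost}; {Emergency brake controller 2 offline, Fallback module degraded, Lower lidar lost, Lower planner offline, Main wheel-speed sensor fails, Reserve radar offline, Right brake controller lost, South fallback module 2 is out, Wheel-speed sensor 2 stuck}; {Fallback module degraded, Front camera is down, Lower planner offline, Main wheel-speed sensor fails, North brake actuator stuck, Perception node fails, Reserve CAN bus stuck, Right brake controller lost}; {Emergency brake controller 2 offline, Fallback module degraded, Lower lidar lost, Lower planner offline, Main wheel-speed sensor fails, North brake actuator stuck, Right brake controller lost, South fallback module 2 is out, Wheel-speed sensor 2 stuck}.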